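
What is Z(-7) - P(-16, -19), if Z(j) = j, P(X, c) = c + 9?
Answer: 3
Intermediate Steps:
P(X, c) = 9 + c
Z(-7) - P(-16, -19) = -7 - (9 - 19) = -7 - 1*(-10) = -7 + 10 = 3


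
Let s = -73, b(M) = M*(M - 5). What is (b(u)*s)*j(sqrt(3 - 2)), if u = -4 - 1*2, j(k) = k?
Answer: -4818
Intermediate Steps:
u = -6 (u = -4 - 2 = -6)
b(M) = M*(-5 + M)
(b(u)*s)*j(sqrt(3 - 2)) = (-6*(-5 - 6)*(-73))*sqrt(3 - 2) = (-6*(-11)*(-73))*sqrt(1) = (66*(-73))*1 = -4818*1 = -4818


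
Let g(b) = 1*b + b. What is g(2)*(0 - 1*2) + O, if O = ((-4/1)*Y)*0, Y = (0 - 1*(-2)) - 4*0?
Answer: -8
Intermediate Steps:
g(b) = 2*b (g(b) = b + b = 2*b)
Y = 2 (Y = (0 + 2) + 0 = 2 + 0 = 2)
O = 0 (O = (-4/1*2)*0 = (-4*1*2)*0 = -4*2*0 = -8*0 = 0)
g(2)*(0 - 1*2) + O = (2*2)*(0 - 1*2) + 0 = 4*(0 - 2) + 0 = 4*(-2) + 0 = -8 + 0 = -8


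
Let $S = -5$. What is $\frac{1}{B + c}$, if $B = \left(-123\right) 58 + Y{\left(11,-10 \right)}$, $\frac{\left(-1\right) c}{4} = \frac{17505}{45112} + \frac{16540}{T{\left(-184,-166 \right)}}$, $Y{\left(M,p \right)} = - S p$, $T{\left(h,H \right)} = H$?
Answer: $- \frac{936074}{6353132291} \approx -0.00014734$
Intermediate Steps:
$Y{\left(M,p \right)} = 5 p$ ($Y{\left(M,p \right)} = \left(-1\right) \left(-5\right) p = 5 p$)
$c = \frac{371623325}{936074}$ ($c = - 4 \left(\frac{17505}{45112} + \frac{16540}{-166}\right) = - 4 \left(17505 \cdot \frac{1}{45112} + 16540 \left(- \frac{1}{166}\right)\right) = - 4 \left(\frac{17505}{45112} - \frac{8270}{83}\right) = \left(-4\right) \left(- \frac{371623325}{3744296}\right) = \frac{371623325}{936074} \approx 397.0$)
$B = -7184$ ($B = \left(-123\right) 58 + 5 \left(-10\right) = -7134 - 50 = -7184$)
$\frac{1}{B + c} = \frac{1}{-7184 + \frac{371623325}{936074}} = \frac{1}{- \frac{6353132291}{936074}} = - \frac{936074}{6353132291}$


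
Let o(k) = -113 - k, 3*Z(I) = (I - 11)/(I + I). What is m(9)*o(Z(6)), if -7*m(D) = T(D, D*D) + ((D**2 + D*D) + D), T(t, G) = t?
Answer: 20315/7 ≈ 2902.1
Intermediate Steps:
Z(I) = (-11 + I)/(6*I) (Z(I) = ((I - 11)/(I + I))/3 = ((-11 + I)/((2*I)))/3 = ((-11 + I)*(1/(2*I)))/3 = ((-11 + I)/(2*I))/3 = (-11 + I)/(6*I))
m(D) = -2*D/7 - 2*D**2/7 (m(D) = -(D + ((D**2 + D*D) + D))/7 = -(D + ((D**2 + D**2) + D))/7 = -(D + (2*D**2 + D))/7 = -(D + (D + 2*D**2))/7 = -(2*D + 2*D**2)/7 = -2*D/7 - 2*D**2/7)
m(9)*o(Z(6)) = ((2/7)*9*(-1 - 1*9))*(-113 - (-11 + 6)/(6*6)) = ((2/7)*9*(-1 - 9))*(-113 - (-5)/(6*6)) = ((2/7)*9*(-10))*(-113 - 1*(-5/36)) = -180*(-113 + 5/36)/7 = -180/7*(-4063/36) = 20315/7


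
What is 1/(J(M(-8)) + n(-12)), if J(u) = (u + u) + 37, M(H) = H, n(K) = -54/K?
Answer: 2/51 ≈ 0.039216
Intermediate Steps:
J(u) = 37 + 2*u (J(u) = 2*u + 37 = 37 + 2*u)
1/(J(M(-8)) + n(-12)) = 1/((37 + 2*(-8)) - 54/(-12)) = 1/((37 - 16) - 54*(-1/12)) = 1/(21 + 9/2) = 1/(51/2) = 2/51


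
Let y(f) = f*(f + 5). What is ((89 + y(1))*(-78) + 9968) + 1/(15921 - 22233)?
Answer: 16146095/6312 ≈ 2558.0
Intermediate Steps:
y(f) = f*(5 + f)
((89 + y(1))*(-78) + 9968) + 1/(15921 - 22233) = ((89 + 1*(5 + 1))*(-78) + 9968) + 1/(15921 - 22233) = ((89 + 1*6)*(-78) + 9968) + 1/(-6312) = ((89 + 6)*(-78) + 9968) - 1/6312 = (95*(-78) + 9968) - 1/6312 = (-7410 + 9968) - 1/6312 = 2558 - 1/6312 = 16146095/6312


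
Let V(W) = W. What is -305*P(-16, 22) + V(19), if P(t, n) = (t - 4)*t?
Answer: -97581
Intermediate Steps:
P(t, n) = t*(-4 + t) (P(t, n) = (-4 + t)*t = t*(-4 + t))
-305*P(-16, 22) + V(19) = -(-4880)*(-4 - 16) + 19 = -(-4880)*(-20) + 19 = -305*320 + 19 = -97600 + 19 = -97581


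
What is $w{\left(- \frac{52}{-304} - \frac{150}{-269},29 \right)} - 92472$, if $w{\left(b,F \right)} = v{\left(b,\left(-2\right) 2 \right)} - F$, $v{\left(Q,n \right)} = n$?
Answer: $-92505$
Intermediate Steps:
$w{\left(b,F \right)} = -4 - F$ ($w{\left(b,F \right)} = \left(-2\right) 2 - F = -4 - F$)
$w{\left(- \frac{52}{-304} - \frac{150}{-269},29 \right)} - 92472 = \left(-4 - 29\right) - 92472 = -33 - 92472 = -92505$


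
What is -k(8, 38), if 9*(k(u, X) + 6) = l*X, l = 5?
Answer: -136/9 ≈ -15.111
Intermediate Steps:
k(u, X) = -6 + 5*X/9 (k(u, X) = -6 + (5*X)/9 = -6 + 5*X/9)
-k(8, 38) = -(-6 + (5/9)*38) = -(-6 + 190/9) = -1*136/9 = -136/9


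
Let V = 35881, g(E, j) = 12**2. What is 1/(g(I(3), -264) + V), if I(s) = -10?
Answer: 1/36025 ≈ 2.7759e-5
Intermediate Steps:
g(E, j) = 144
1/(g(I(3), -264) + V) = 1/(144 + 35881) = 1/36025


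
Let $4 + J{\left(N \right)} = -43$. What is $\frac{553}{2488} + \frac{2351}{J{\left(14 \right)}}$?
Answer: $- \frac{5823297}{116936} \approx -49.799$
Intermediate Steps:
$J{\left(N \right)} = -47$ ($J{\left(N \right)} = -4 - 43 = -47$)
$\frac{553}{2488} + \frac{2351}{J{\left(14 \right)}} = \frac{553}{2488} + \frac{2351}{-47} = 553 \cdot \frac{1}{2488} + 2351 \left(- \frac{1}{47}\right) = \frac{553}{2488} - \frac{2351}{47} = - \frac{5823297}{116936}$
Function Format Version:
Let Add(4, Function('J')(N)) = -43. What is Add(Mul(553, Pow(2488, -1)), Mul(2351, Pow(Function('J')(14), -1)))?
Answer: Rational(-5823297, 116936) ≈ -49.799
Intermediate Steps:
Function('J')(N) = -47 (Function('J')(N) = Add(-4, -43) = -47)
Add(Mul(553, Pow(2488, -1)), Mul(2351, Pow(Function('J')(14), -1))) = Add(Mul(553, Pow(2488, -1)), Mul(2351, Pow(-47, -1))) = Add(Mul(553, Rational(1, 2488)), Mul(2351, Rational(-1, 47))) = Add(Rational(553, 2488), Rational(-2351, 47)) = Rational(-5823297, 116936)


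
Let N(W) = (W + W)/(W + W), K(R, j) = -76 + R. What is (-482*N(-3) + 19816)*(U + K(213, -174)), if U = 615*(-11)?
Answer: -128145752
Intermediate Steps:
U = -6765
N(W) = 1 (N(W) = (2*W)/((2*W)) = (2*W)*(1/(2*W)) = 1)
(-482*N(-3) + 19816)*(U + K(213, -174)) = (-482*1 + 19816)*(-6765 + (-76 + 213)) = (-482 + 19816)*(-6765 + 137) = 19334*(-6628) = -128145752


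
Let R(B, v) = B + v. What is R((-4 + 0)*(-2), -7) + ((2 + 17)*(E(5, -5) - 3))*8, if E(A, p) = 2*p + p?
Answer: -2735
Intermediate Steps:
E(A, p) = 3*p
R((-4 + 0)*(-2), -7) + ((2 + 17)*(E(5, -5) - 3))*8 = ((-4 + 0)*(-2) - 7) + ((2 + 17)*(3*(-5) - 3))*8 = (-4*(-2) - 7) + (19*(-15 - 3))*8 = (8 - 7) + (19*(-18))*8 = 1 - 342*8 = 1 - 2736 = -2735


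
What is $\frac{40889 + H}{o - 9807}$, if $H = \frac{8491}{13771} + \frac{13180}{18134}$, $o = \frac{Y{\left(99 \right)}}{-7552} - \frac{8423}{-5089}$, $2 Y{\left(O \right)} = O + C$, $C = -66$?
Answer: $- \frac{392440914995711196160}{94105821742278894809} \approx -4.1702$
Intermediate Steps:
$Y{\left(O \right)} = -33 + \frac{O}{2}$ ($Y{\left(O \right)} = \frac{O - 66}{2} = \frac{-66 + O}{2} = -33 + \frac{O}{2}$)
$o = \frac{127053055}{76864256}$ ($o = \frac{-33 + \frac{1}{2} \cdot 99}{-7552} - \frac{8423}{-5089} = \left(-33 + \frac{99}{2}\right) \left(- \frac{1}{7552}\right) - - \frac{8423}{5089} = \frac{33}{2} \left(- \frac{1}{7552}\right) + \frac{8423}{5089} = - \frac{33}{15104} + \frac{8423}{5089} = \frac{127053055}{76864256} \approx 1.653$)
$H = \frac{167738787}{124861657}$ ($H = 8491 \cdot \frac{1}{13771} + 13180 \cdot \frac{1}{18134} = \frac{8491}{13771} + \frac{6590}{9067} = \frac{167738787}{124861657} \approx 1.3434$)
$\frac{40889 + H}{o - 9807} = \frac{40889 + \frac{167738787}{124861657}}{\frac{127053055}{76864256} - 9807} = \frac{5105636031860}{124861657 \left(- \frac{753680705537}{76864256}\right)} = \frac{5105636031860}{124861657} \left(- \frac{76864256}{753680705537}\right) = - \frac{392440914995711196160}{94105821742278894809}$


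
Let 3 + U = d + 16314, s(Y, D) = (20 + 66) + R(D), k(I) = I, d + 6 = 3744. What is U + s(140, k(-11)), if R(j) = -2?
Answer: 20133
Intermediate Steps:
d = 3738 (d = -6 + 3744 = 3738)
s(Y, D) = 84 (s(Y, D) = (20 + 66) - 2 = 86 - 2 = 84)
U = 20049 (U = -3 + (3738 + 16314) = -3 + 20052 = 20049)
U + s(140, k(-11)) = 20049 + 84 = 20133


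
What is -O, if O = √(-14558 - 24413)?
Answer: -I*√38971 ≈ -197.41*I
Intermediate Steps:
O = I*√38971 (O = √(-38971) = I*√38971 ≈ 197.41*I)
-O = -I*√38971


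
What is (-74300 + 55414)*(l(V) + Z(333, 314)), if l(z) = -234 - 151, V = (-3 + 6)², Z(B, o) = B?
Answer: 982072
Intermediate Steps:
V = 9 (V = 3² = 9)
l(z) = -385
(-74300 + 55414)*(l(V) + Z(333, 314)) = (-74300 + 55414)*(-385 + 333) = -18886*(-52) = 982072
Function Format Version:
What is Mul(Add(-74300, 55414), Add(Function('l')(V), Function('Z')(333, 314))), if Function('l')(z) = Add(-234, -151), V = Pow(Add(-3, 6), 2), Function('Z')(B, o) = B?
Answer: 982072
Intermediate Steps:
V = 9 (V = Pow(3, 2) = 9)
Function('l')(z) = -385
Mul(Add(-74300, 55414), Add(Function('l')(V), Function('Z')(333, 314))) = Mul(Add(-74300, 55414), Add(-385, 333)) = Mul(-18886, -52) = 982072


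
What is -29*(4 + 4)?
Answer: -232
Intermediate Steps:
-29*(4 + 4) = -29*8 = -232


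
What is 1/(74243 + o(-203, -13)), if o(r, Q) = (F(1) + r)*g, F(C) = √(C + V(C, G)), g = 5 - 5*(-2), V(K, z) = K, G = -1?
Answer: 35599/2534577377 - 15*√2/5069154754 ≈ 1.4041e-5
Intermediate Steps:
g = 15 (g = 5 + 10 = 15)
F(C) = √2*√C (F(C) = √(C + C) = √(2*C) = √2*√C)
o(r, Q) = 15*r + 15*√2 (o(r, Q) = (√2*√1 + r)*15 = (√2*1 + r)*15 = (√2 + r)*15 = (r + √2)*15 = 15*r + 15*√2)
1/(74243 + o(-203, -13)) = 1/(74243 + (15*(-203) + 15*√2)) = 1/(74243 + (-3045 + 15*√2)) = 1/(71198 + 15*√2)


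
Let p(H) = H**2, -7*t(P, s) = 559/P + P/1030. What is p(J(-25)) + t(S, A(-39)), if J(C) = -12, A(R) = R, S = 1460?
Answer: 151312303/1052660 ≈ 143.74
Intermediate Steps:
t(P, s) = -559/(7*P) - P/7210 (t(P, s) = -(559/P + P/1030)/7 = -559/(7*P) - P/7210)
p(J(-25)) + t(S, A(-39)) = (-12)**2 + (1/7210)*(-575770 - 1*1460**2)/1460 = 144 + (1/7210)*(1/1460)*(-575770 - 1*2131600) = 144 + (1/7210)*(1/1460)*(-575770 - 2131600) = 144 + (1/7210)*(1/1460)*(-2707370) = 144 - 270737/1052660 = 151312303/1052660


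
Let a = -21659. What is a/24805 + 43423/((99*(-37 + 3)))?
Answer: -9504229/690030 ≈ -13.774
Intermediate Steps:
a/24805 + 43423/((99*(-37 + 3))) = -21659/24805 + 43423/((99*(-37 + 3))) = -21659*1/24805 + 43423/((99*(-34))) = -179/205 + 43423/(-3366) = -179/205 + 43423*(-1/3366) = -179/205 - 43423/3366 = -9504229/690030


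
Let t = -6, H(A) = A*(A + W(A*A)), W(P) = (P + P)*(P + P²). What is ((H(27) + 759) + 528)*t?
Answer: -125696437416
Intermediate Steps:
W(P) = 2*P*(P + P²) (W(P) = (2*P)*(P + P²) = 2*P*(P + P²))
H(A) = A*(A + 2*A⁴*(1 + A²)) (H(A) = A*(A + 2*(A*A)²*(1 + A*A)) = A*(A + 2*(A²)²*(1 + A²)) = A*(A + 2*A⁴*(1 + A²)))
((H(27) + 759) + 528)*t = (((27² + 2*27⁵ + 2*27⁷) + 759) + 528)*(-6) = (((729 + 2*14348907 + 2*10460353203) + 759) + 528)*(-6) = (((729 + 28697814 + 20920706406) + 759) + 528)*(-6) = ((20949404949 + 759) + 528)*(-6) = (20949405708 + 528)*(-6) = 20949406236*(-6) = -125696437416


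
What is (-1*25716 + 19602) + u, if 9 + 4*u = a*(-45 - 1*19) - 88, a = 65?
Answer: -28713/4 ≈ -7178.3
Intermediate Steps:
u = -4257/4 (u = -9/4 + (65*(-45 - 1*19) - 88)/4 = -9/4 + (65*(-45 - 19) - 88)/4 = -9/4 + (65*(-64) - 88)/4 = -9/4 + (-4160 - 88)/4 = -9/4 + (¼)*(-4248) = -9/4 - 1062 = -4257/4 ≈ -1064.3)
(-1*25716 + 19602) + u = (-1*25716 + 19602) - 4257/4 = (-25716 + 19602) - 4257/4 = -6114 - 4257/4 = -28713/4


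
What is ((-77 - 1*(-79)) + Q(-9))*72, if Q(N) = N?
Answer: -504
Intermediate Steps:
((-77 - 1*(-79)) + Q(-9))*72 = ((-77 - 1*(-79)) - 9)*72 = ((-77 + 79) - 9)*72 = (2 - 9)*72 = -7*72 = -504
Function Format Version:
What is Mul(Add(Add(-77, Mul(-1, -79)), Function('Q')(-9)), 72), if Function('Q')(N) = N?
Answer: -504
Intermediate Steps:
Mul(Add(Add(-77, Mul(-1, -79)), Function('Q')(-9)), 72) = Mul(Add(Add(-77, Mul(-1, -79)), -9), 72) = Mul(Add(Add(-77, 79), -9), 72) = Mul(Add(2, -9), 72) = Mul(-7, 72) = -504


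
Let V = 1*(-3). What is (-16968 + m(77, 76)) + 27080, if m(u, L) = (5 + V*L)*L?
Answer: -6836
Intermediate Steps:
V = -3
m(u, L) = L*(5 - 3*L) (m(u, L) = (5 - 3*L)*L = L*(5 - 3*L))
(-16968 + m(77, 76)) + 27080 = (-16968 + 76*(5 - 3*76)) + 27080 = (-16968 + 76*(5 - 228)) + 27080 = (-16968 + 76*(-223)) + 27080 = (-16968 - 16948) + 27080 = -33916 + 27080 = -6836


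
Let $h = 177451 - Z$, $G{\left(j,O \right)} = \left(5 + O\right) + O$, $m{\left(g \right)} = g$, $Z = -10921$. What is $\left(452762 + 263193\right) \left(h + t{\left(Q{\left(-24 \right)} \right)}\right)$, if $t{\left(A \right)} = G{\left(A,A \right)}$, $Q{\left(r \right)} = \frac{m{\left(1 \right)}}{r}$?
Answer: $\frac{1618432744465}{12} \approx 1.3487 \cdot 10^{11}$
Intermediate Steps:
$Q{\left(r \right)} = \frac{1}{r}$ ($Q{\left(r \right)} = 1 \frac{1}{r} = \frac{1}{r}$)
$G{\left(j,O \right)} = 5 + 2 O$
$t{\left(A \right)} = 5 + 2 A$
$h = 188372$ ($h = 177451 - -10921 = 177451 + 10921 = 188372$)
$\left(452762 + 263193\right) \left(h + t{\left(Q{\left(-24 \right)} \right)}\right) = \left(452762 + 263193\right) \left(188372 + \left(5 + \frac{2}{-24}\right)\right) = 715955 \left(188372 + \left(5 + 2 \left(- \frac{1}{24}\right)\right)\right) = 715955 \left(188372 + \left(5 - \frac{1}{12}\right)\right) = 715955 \left(188372 + \frac{59}{12}\right) = 715955 \cdot \frac{2260523}{12} = \frac{1618432744465}{12}$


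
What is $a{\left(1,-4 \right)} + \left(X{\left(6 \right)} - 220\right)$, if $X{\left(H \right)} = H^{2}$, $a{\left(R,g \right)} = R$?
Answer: $-183$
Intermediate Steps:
$a{\left(1,-4 \right)} + \left(X{\left(6 \right)} - 220\right) = 1 + \left(6^{2} - 220\right) = 1 + \left(36 - 220\right) = 1 - 184 = -183$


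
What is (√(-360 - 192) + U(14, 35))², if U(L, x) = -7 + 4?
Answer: (3 - 2*I*√138)² ≈ -543.0 - 140.97*I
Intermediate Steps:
U(L, x) = -3
(√(-360 - 192) + U(14, 35))² = (√(-360 - 192) - 3)² = (√(-552) - 3)² = (2*I*√138 - 3)² = (-3 + 2*I*√138)²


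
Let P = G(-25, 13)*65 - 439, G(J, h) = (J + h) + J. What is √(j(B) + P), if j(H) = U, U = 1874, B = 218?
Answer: I*√970 ≈ 31.145*I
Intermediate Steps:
G(J, h) = h + 2*J
j(H) = 1874
P = -2844 (P = (13 + 2*(-25))*65 - 439 = (13 - 50)*65 - 439 = -37*65 - 439 = -2405 - 439 = -2844)
√(j(B) + P) = √(1874 - 2844) = √(-970) = I*√970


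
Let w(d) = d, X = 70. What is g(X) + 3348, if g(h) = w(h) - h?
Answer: 3348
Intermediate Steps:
g(h) = 0 (g(h) = h - h = 0)
g(X) + 3348 = 0 + 3348 = 3348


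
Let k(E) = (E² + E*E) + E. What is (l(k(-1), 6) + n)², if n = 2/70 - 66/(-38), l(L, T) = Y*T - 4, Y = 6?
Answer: 504182116/442225 ≈ 1140.1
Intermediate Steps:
k(E) = E + 2*E² (k(E) = (E² + E²) + E = 2*E² + E = E + 2*E²)
l(L, T) = -4 + 6*T (l(L, T) = 6*T - 4 = -4 + 6*T)
n = 1174/665 (n = 2*(1/70) - 66*(-1/38) = 1/35 + 33/19 = 1174/665 ≈ 1.7654)
(l(k(-1), 6) + n)² = ((-4 + 6*6) + 1174/665)² = ((-4 + 36) + 1174/665)² = (32 + 1174/665)² = (22454/665)² = 504182116/442225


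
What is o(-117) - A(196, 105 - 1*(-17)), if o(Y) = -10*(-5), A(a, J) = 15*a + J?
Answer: -3012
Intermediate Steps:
A(a, J) = J + 15*a
o(Y) = 50
o(-117) - A(196, 105 - 1*(-17)) = 50 - ((105 - 1*(-17)) + 15*196) = 50 - ((105 + 17) + 2940) = 50 - (122 + 2940) = 50 - 1*3062 = 50 - 3062 = -3012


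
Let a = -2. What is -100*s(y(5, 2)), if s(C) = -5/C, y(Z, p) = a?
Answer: -250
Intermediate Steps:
y(Z, p) = -2
-100*s(y(5, 2)) = -(-500)/(-2) = -(-500)*(-1)/2 = -100*5/2 = -250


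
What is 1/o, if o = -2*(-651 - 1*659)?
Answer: 1/2620 ≈ 0.00038168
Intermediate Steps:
o = 2620 (o = -2*(-651 - 659) = -2*(-1310) = 2620)
1/o = 1/2620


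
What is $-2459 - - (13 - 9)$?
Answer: $-2455$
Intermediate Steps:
$-2459 - - (13 - 9) = -2459 - \left(-1\right) 4 = -2459 - -4 = -2459 + 4 = -2455$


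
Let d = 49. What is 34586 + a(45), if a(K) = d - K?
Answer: 34590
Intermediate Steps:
a(K) = 49 - K
34586 + a(45) = 34586 + (49 - 1*45) = 34586 + (49 - 45) = 34586 + 4 = 34590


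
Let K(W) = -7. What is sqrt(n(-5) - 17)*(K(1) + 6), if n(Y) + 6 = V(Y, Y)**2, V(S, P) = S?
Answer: -sqrt(2) ≈ -1.4142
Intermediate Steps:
n(Y) = -6 + Y**2
sqrt(n(-5) - 17)*(K(1) + 6) = sqrt((-6 + (-5)**2) - 17)*(-7 + 6) = sqrt((-6 + 25) - 17)*(-1) = sqrt(19 - 17)*(-1) = sqrt(2)*(-1) = -sqrt(2)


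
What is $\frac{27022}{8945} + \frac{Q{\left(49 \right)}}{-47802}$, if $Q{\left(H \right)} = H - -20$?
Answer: $\frac{430362813}{142529630} \approx 3.0195$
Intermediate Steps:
$Q{\left(H \right)} = 20 + H$ ($Q{\left(H \right)} = H + 20 = 20 + H$)
$\frac{27022}{8945} + \frac{Q{\left(49 \right)}}{-47802} = \frac{27022}{8945} + \frac{20 + 49}{-47802} = 27022 \cdot \frac{1}{8945} + 69 \left(- \frac{1}{47802}\right) = \frac{27022}{8945} - \frac{23}{15934} = \frac{430362813}{142529630}$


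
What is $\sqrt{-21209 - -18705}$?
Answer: $2 i \sqrt{626} \approx 50.04 i$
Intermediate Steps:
$\sqrt{-21209 - -18705} = \sqrt{-21209 + 18705} = \sqrt{-2504} = 2 i \sqrt{626}$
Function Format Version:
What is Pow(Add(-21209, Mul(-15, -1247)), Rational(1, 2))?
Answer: Mul(2, I, Pow(626, Rational(1, 2))) ≈ Mul(50.040, I)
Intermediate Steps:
Pow(Add(-21209, Mul(-15, -1247)), Rational(1, 2)) = Pow(Add(-21209, 18705), Rational(1, 2)) = Pow(-2504, Rational(1, 2)) = Mul(2, I, Pow(626, Rational(1, 2)))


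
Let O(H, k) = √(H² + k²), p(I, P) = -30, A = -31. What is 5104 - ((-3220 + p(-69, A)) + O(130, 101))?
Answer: 8354 - √27101 ≈ 8189.4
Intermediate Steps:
5104 - ((-3220 + p(-69, A)) + O(130, 101)) = 5104 - ((-3220 - 30) + √(130² + 101²)) = 5104 - (-3250 + √(16900 + 10201)) = 5104 - (-3250 + √27101) = 5104 + (3250 - √27101) = 8354 - √27101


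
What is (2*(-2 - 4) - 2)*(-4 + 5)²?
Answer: -14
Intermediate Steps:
(2*(-2 - 4) - 2)*(-4 + 5)² = (2*(-6) - 2)*1² = (-12 - 2)*1 = -14*1 = -14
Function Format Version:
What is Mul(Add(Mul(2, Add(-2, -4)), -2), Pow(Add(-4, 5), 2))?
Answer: -14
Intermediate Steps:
Mul(Add(Mul(2, Add(-2, -4)), -2), Pow(Add(-4, 5), 2)) = Mul(Add(Mul(2, -6), -2), Pow(1, 2)) = Mul(Add(-12, -2), 1) = Mul(-14, 1) = -14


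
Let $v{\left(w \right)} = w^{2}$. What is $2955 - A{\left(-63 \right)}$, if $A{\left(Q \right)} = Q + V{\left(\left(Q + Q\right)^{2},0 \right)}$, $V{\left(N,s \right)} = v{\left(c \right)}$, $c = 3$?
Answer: $3009$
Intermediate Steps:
$V{\left(N,s \right)} = 9$ ($V{\left(N,s \right)} = 3^{2} = 9$)
$A{\left(Q \right)} = 9 + Q$ ($A{\left(Q \right)} = Q + 9 = 9 + Q$)
$2955 - A{\left(-63 \right)} = 2955 - \left(9 - 63\right) = 2955 - -54 = 2955 + 54 = 3009$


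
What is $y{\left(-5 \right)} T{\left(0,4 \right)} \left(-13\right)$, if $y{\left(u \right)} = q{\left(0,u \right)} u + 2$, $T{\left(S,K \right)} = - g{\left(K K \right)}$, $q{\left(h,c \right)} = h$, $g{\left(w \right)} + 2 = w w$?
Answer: $6604$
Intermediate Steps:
$g{\left(w \right)} = -2 + w^{2}$ ($g{\left(w \right)} = -2 + w w = -2 + w^{2}$)
$T{\left(S,K \right)} = 2 - K^{4}$ ($T{\left(S,K \right)} = - (-2 + \left(K K\right)^{2}) = - (-2 + \left(K^{2}\right)^{2}) = - (-2 + K^{4}) = 2 - K^{4}$)
$y{\left(u \right)} = 2$ ($y{\left(u \right)} = 0 u + 2 = 0 + 2 = 2$)
$y{\left(-5 \right)} T{\left(0,4 \right)} \left(-13\right) = 2 \left(2 - 4^{4}\right) \left(-13\right) = 2 \left(2 - 256\right) \left(-13\right) = 2 \left(-254\right) \left(-13\right) = \left(-508\right) \left(-13\right) = 6604$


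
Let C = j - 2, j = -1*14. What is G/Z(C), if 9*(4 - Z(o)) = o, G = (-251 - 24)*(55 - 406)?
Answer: 66825/4 ≈ 16706.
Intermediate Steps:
j = -14
G = 96525 (G = -275*(-351) = 96525)
C = -16 (C = -14 - 2 = -16)
Z(o) = 4 - o/9
G/Z(C) = 96525/(4 - ⅑*(-16)) = 96525/(4 + 16/9) = 96525/(52/9) = 96525*(9/52) = 66825/4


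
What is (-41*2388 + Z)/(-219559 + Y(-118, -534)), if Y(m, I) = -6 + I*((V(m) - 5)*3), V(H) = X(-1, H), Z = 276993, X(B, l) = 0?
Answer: -35817/42311 ≈ -0.84652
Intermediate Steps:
V(H) = 0
Y(m, I) = -6 - 15*I (Y(m, I) = -6 + I*((0 - 5)*3) = -6 + I*(-5*3) = -6 + I*(-15) = -6 - 15*I)
(-41*2388 + Z)/(-219559 + Y(-118, -534)) = (-41*2388 + 276993)/(-219559 + (-6 - 15*(-534))) = (-97908 + 276993)/(-219559 + (-6 + 8010)) = 179085/(-219559 + 8004) = 179085/(-211555) = 179085*(-1/211555) = -35817/42311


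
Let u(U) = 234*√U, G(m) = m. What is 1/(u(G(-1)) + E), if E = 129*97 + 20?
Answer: 12533/157130845 - 234*I/157130845 ≈ 7.9761e-5 - 1.4892e-6*I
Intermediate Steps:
E = 12533 (E = 12513 + 20 = 12533)
1/(u(G(-1)) + E) = 1/(234*√(-1) + 12533) = 1/(234*I + 12533) = 1/(12533 + 234*I) = (12533 - 234*I)/157130845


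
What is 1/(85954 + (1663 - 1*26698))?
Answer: 1/60919 ≈ 1.6415e-5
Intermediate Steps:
1/(85954 + (1663 - 1*26698)) = 1/(85954 + (1663 - 26698)) = 1/(85954 - 25035) = 1/60919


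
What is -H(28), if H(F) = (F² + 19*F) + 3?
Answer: -1319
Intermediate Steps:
H(F) = 3 + F² + 19*F
-H(28) = -(3 + 28² + 19*28) = -(3 + 784 + 532) = -1*1319 = -1319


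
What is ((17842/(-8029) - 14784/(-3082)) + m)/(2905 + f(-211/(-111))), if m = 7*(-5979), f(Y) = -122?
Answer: -517802296871/34433193487 ≈ -15.038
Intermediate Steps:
m = -41853
((17842/(-8029) - 14784/(-3082)) + m)/(2905 + f(-211/(-111))) = ((17842/(-8029) - 14784/(-3082)) - 41853)/(2905 - 122) = ((17842*(-1/8029) - 14784*(-1/3082)) - 41853)/2783 = ((-17842/8029 + 7392/1541) - 41853)*(1/2783) = (31855846/12372689 - 41853)*(1/2783) = -517802296871/12372689*1/2783 = -517802296871/34433193487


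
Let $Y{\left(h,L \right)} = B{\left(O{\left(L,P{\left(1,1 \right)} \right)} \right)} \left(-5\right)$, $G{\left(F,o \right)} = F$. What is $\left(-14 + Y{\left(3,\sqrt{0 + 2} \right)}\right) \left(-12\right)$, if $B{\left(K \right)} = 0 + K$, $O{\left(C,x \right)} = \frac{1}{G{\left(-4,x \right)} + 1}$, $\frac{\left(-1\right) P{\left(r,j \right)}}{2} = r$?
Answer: $148$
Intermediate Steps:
$P{\left(r,j \right)} = - 2 r$
$O{\left(C,x \right)} = - \frac{1}{3}$ ($O{\left(C,x \right)} = \frac{1}{-4 + 1} = \frac{1}{-3} = - \frac{1}{3}$)
$B{\left(K \right)} = K$
$Y{\left(h,L \right)} = \frac{5}{3}$ ($Y{\left(h,L \right)} = \left(- \frac{1}{3}\right) \left(-5\right) = \frac{5}{3}$)
$\left(-14 + Y{\left(3,\sqrt{0 + 2} \right)}\right) \left(-12\right) = \left(-14 + \frac{5}{3}\right) \left(-12\right) = \left(- \frac{37}{3}\right) \left(-12\right) = 148$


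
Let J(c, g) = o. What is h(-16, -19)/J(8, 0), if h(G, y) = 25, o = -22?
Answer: -25/22 ≈ -1.1364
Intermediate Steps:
J(c, g) = -22
h(-16, -19)/J(8, 0) = 25/(-22) = 25*(-1/22) = -25/22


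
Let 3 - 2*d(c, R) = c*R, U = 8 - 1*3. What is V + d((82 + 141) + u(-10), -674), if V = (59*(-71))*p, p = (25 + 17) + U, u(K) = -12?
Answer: -251549/2 ≈ -1.2577e+5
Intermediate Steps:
U = 5 (U = 8 - 3 = 5)
p = 47 (p = (25 + 17) + 5 = 42 + 5 = 47)
d(c, R) = 3/2 - R*c/2 (d(c, R) = 3/2 - c*R/2 = 3/2 - R*c/2)
V = -196883 (V = (59*(-71))*47 = -4189*47 = -196883)
V + d((82 + 141) + u(-10), -674) = -196883 + (3/2 - ½*(-674)*((82 + 141) - 12)) = -196883 + (3/2 - ½*(-674)*(223 - 12)) = -196883 + (3/2 - ½*(-674)*211) = -196883 + (3/2 + 71107) = -196883 + 142217/2 = -251549/2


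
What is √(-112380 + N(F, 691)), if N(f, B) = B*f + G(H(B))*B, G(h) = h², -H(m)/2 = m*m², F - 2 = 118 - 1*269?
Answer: √300889008313160056385 ≈ 1.7346e+10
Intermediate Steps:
F = -149 (F = 2 + (118 - 1*269) = 2 + (118 - 269) = 2 - 151 = -149)
H(m) = -2*m³ (H(m) = -2*m*m² = -2*m³)
N(f, B) = 4*B⁷ + B*f (N(f, B) = B*f + (-2*B³)²*B = B*f + (4*B⁶)*B = B*f + 4*B⁷ = 4*B⁷ + B*f)
√(-112380 + N(F, 691)) = √(-112380 + 691*(-149 + 4*691⁶)) = √(-112380 + 691*(-149 + 4*108859988535875641)) = √(-112380 + 691*(-149 + 435439954143502564)) = √(-112380 + 691*435439954143502415) = √(-112380 + 300889008313160168765) = √300889008313160056385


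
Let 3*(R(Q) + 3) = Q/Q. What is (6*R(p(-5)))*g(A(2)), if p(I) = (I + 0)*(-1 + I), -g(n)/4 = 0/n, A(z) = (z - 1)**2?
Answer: 0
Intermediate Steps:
A(z) = (-1 + z)**2
g(n) = 0 (g(n) = -0/n = -4*0 = 0)
p(I) = I*(-1 + I)
R(Q) = -8/3 (R(Q) = -3 + (Q/Q)/3 = -3 + (1/3)*1 = -3 + 1/3 = -8/3)
(6*R(p(-5)))*g(A(2)) = (6*(-8/3))*0 = -16*0 = 0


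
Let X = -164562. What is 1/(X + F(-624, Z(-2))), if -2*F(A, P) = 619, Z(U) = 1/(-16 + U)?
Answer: -2/329743 ≈ -6.0653e-6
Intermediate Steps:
F(A, P) = -619/2 (F(A, P) = -½*619 = -619/2)
1/(X + F(-624, Z(-2))) = 1/(-164562 - 619/2) = 1/(-329743/2) = -2/329743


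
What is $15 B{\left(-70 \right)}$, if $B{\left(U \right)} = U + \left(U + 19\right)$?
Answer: $-1815$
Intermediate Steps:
$B{\left(U \right)} = 19 + 2 U$ ($B{\left(U \right)} = U + \left(19 + U\right) = 19 + 2 U$)
$15 B{\left(-70 \right)} = 15 \left(19 + 2 \left(-70\right)\right) = 15 \left(19 - 140\right) = 15 \left(-121\right) = -1815$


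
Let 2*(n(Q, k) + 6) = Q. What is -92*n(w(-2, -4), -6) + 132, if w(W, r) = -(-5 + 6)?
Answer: 730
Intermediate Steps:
w(W, r) = -1 (w(W, r) = -1*1 = -1)
n(Q, k) = -6 + Q/2
-92*n(w(-2, -4), -6) + 132 = -92*(-6 + (½)*(-1)) + 132 = -92*(-6 - ½) + 132 = -92*(-13/2) + 132 = 598 + 132 = 730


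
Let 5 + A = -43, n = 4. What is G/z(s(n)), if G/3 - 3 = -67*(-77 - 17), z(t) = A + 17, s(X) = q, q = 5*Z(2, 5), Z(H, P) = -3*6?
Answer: -18903/31 ≈ -609.77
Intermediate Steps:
Z(H, P) = -18
A = -48 (A = -5 - 43 = -48)
q = -90 (q = 5*(-18) = -90)
s(X) = -90
z(t) = -31 (z(t) = -48 + 17 = -31)
G = 18903 (G = 9 + 3*(-67*(-77 - 17)) = 9 + 3*(-67*(-94)) = 9 + 3*6298 = 9 + 18894 = 18903)
G/z(s(n)) = 18903/(-31) = 18903*(-1/31) = -18903/31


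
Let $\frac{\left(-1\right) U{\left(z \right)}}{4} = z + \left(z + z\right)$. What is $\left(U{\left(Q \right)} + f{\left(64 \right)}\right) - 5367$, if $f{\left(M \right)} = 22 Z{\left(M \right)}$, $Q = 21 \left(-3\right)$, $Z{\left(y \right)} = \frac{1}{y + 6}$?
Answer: $- \frac{161374}{35} \approx -4610.7$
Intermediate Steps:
$Z{\left(y \right)} = \frac{1}{6 + y}$
$Q = -63$
$f{\left(M \right)} = \frac{22}{6 + M}$
$U{\left(z \right)} = - 12 z$ ($U{\left(z \right)} = - 4 \left(z + \left(z + z\right)\right) = - 4 \left(z + 2 z\right) = - 4 \cdot 3 z = - 12 z$)
$\left(U{\left(Q \right)} + f{\left(64 \right)}\right) - 5367 = \left(\left(-12\right) \left(-63\right) + \frac{22}{6 + 64}\right) - 5367 = \left(756 + \frac{22}{70}\right) - 5367 = \left(756 + 22 \cdot \frac{1}{70}\right) - 5367 = \left(756 + \frac{11}{35}\right) - 5367 = \frac{26471}{35} - 5367 = - \frac{161374}{35}$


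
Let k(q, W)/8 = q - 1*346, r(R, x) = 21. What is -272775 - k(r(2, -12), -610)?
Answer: -270175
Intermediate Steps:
k(q, W) = -2768 + 8*q (k(q, W) = 8*(q - 1*346) = 8*(q - 346) = 8*(-346 + q) = -2768 + 8*q)
-272775 - k(r(2, -12), -610) = -272775 - (-2768 + 8*21) = -272775 - (-2768 + 168) = -272775 - 1*(-2600) = -272775 + 2600 = -270175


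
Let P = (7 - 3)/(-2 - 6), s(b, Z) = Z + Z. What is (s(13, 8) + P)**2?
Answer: 961/4 ≈ 240.25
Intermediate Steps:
s(b, Z) = 2*Z
P = -1/2 (P = 4/(-8) = 4*(-1/8) = -1/2 ≈ -0.50000)
(s(13, 8) + P)**2 = (2*8 - 1/2)**2 = (16 - 1/2)**2 = (31/2)**2 = 961/4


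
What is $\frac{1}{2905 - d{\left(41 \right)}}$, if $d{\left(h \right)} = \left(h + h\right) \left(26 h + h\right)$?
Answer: $- \frac{1}{87869} \approx -1.1381 \cdot 10^{-5}$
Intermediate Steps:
$d{\left(h \right)} = 54 h^{2}$ ($d{\left(h \right)} = 2 h 27 h = 54 h^{2}$)
$\frac{1}{2905 - d{\left(41 \right)}} = \frac{1}{2905 - 54 \cdot 41^{2}} = \frac{1}{2905 - 54 \cdot 1681} = \frac{1}{2905 - 90774} = \frac{1}{-87869} = - \frac{1}{87869}$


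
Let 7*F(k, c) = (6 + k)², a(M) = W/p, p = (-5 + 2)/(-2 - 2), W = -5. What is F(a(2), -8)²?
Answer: 16/3969 ≈ 0.0040312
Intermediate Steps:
p = ¾ (p = -3/(-4) = -3*(-¼) = ¾ ≈ 0.75000)
a(M) = -20/3 (a(M) = -5/¾ = -5*4/3 = -20/3)
F(k, c) = (6 + k)²/7
F(a(2), -8)² = ((6 - 20/3)²/7)² = ((-⅔)²/7)² = ((⅐)*(4/9))² = (4/63)² = 16/3969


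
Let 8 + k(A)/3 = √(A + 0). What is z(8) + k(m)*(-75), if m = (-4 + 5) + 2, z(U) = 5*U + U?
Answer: 1848 - 225*√3 ≈ 1458.3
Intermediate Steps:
z(U) = 6*U
m = 3 (m = 1 + 2 = 3)
k(A) = -24 + 3*√A (k(A) = -24 + 3*√(A + 0) = -24 + 3*√A)
z(8) + k(m)*(-75) = 6*8 + (-24 + 3*√3)*(-75) = 48 + (1800 - 225*√3) = 1848 - 225*√3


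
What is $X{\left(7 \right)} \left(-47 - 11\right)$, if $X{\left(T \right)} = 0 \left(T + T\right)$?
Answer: $0$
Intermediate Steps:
$X{\left(T \right)} = 0$ ($X{\left(T \right)} = 0 \cdot 2 T = 0$)
$X{\left(7 \right)} \left(-47 - 11\right) = 0 \left(-47 - 11\right) = 0 \left(-58\right) = 0$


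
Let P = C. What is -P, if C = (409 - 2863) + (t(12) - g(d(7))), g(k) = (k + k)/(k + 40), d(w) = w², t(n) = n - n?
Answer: 218504/89 ≈ 2455.1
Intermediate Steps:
t(n) = 0
g(k) = 2*k/(40 + k) (g(k) = (2*k)/(40 + k) = 2*k/(40 + k))
C = -218504/89 (C = (409 - 2863) + (0 - 2*7²/(40 + 7²)) = -2454 + (0 - 2*49/(40 + 49)) = -2454 + (0 - 2*49/89) = -2454 + (0 - 1*98/89) = -2454 + (0 - 98/89) = -2454 - 98/89 = -218504/89 ≈ -2455.1)
P = -218504/89 ≈ -2455.1
-P = -1*(-218504/89) = 218504/89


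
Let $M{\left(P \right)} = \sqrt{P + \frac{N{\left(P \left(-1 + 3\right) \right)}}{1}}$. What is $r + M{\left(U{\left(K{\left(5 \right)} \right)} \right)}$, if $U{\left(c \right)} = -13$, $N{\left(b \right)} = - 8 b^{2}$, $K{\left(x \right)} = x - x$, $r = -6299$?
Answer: $-6299 + i \sqrt{5421} \approx -6299.0 + 73.627 i$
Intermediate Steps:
$K{\left(x \right)} = 0$
$M{\left(P \right)} = \sqrt{P - 32 P^{2}}$ ($M{\left(P \right)} = \sqrt{P + \frac{\left(-8\right) \left(P \left(-1 + 3\right)\right)^{2}}{1}} = \sqrt{P + - 8 \left(P 2\right)^{2} \cdot 1} = \sqrt{P + - 8 \left(2 P\right)^{2} \cdot 1} = \sqrt{P + - 8 \cdot 4 P^{2} \cdot 1} = \sqrt{P + - 32 P^{2} \cdot 1} = \sqrt{P - 32 P^{2}}$)
$r + M{\left(U{\left(K{\left(5 \right)} \right)} \right)} = -6299 + \sqrt{- 13 \left(1 - -416\right)} = -6299 + \sqrt{- 13 \left(1 + 416\right)} = -6299 + \sqrt{\left(-13\right) 417} = -6299 + \sqrt{-5421} = -6299 + i \sqrt{5421}$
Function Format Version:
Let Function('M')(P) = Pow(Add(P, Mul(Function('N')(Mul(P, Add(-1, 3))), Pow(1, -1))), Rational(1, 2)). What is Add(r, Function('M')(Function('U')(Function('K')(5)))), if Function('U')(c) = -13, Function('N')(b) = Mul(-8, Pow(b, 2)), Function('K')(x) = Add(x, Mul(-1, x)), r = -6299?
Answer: Add(-6299, Mul(I, Pow(5421, Rational(1, 2)))) ≈ Add(-6299.0, Mul(73.627, I))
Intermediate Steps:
Function('K')(x) = 0
Function('M')(P) = Pow(Add(P, Mul(-32, Pow(P, 2))), Rational(1, 2)) (Function('M')(P) = Pow(Add(P, Mul(Mul(-8, Pow(Mul(P, Add(-1, 3)), 2)), Pow(1, -1))), Rational(1, 2)) = Pow(Add(P, Mul(Mul(-8, Pow(Mul(P, 2), 2)), 1)), Rational(1, 2)) = Pow(Add(P, Mul(Mul(-8, Pow(Mul(2, P), 2)), 1)), Rational(1, 2)) = Pow(Add(P, Mul(Mul(-8, Mul(4, Pow(P, 2))), 1)), Rational(1, 2)) = Pow(Add(P, Mul(Mul(-32, Pow(P, 2)), 1)), Rational(1, 2)) = Pow(Add(P, Mul(-32, Pow(P, 2))), Rational(1, 2)))
Add(r, Function('M')(Function('U')(Function('K')(5)))) = Add(-6299, Pow(Mul(-13, Add(1, Mul(-32, -13))), Rational(1, 2))) = Add(-6299, Pow(Mul(-13, Add(1, 416)), Rational(1, 2))) = Add(-6299, Pow(Mul(-13, 417), Rational(1, 2))) = Add(-6299, Pow(-5421, Rational(1, 2))) = Add(-6299, Mul(I, Pow(5421, Rational(1, 2))))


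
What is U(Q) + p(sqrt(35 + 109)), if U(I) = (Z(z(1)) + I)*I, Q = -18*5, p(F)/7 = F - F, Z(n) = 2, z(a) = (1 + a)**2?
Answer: 7920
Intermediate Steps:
p(F) = 0 (p(F) = 7*(F - F) = 7*0 = 0)
Q = -90
U(I) = I*(2 + I) (U(I) = (2 + I)*I = I*(2 + I))
U(Q) + p(sqrt(35 + 109)) = -90*(2 - 90) + 0 = -90*(-88) + 0 = 7920 + 0 = 7920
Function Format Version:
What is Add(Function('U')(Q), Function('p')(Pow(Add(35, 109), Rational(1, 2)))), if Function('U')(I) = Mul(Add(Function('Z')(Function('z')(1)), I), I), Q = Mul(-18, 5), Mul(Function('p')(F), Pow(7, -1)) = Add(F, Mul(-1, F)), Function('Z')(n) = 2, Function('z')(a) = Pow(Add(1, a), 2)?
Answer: 7920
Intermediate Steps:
Function('p')(F) = 0 (Function('p')(F) = Mul(7, Add(F, Mul(-1, F))) = Mul(7, 0) = 0)
Q = -90
Function('U')(I) = Mul(I, Add(2, I)) (Function('U')(I) = Mul(Add(2, I), I) = Mul(I, Add(2, I)))
Add(Function('U')(Q), Function('p')(Pow(Add(35, 109), Rational(1, 2)))) = Add(Mul(-90, Add(2, -90)), 0) = Add(Mul(-90, -88), 0) = Add(7920, 0) = 7920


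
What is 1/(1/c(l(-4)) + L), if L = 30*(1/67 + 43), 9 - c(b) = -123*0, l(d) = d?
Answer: 603/778207 ≈ 0.00077486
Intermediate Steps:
c(b) = 9 (c(b) = 9 - (-123)*0 = 9 - 1*0 = 9 + 0 = 9)
L = 86460/67 (L = 30*(1/67 + 43) = 30*(2882/67) = 86460/67 ≈ 1290.4)
1/(1/c(l(-4)) + L) = 1/(1/9 + 86460/67) = 1/(⅑ + 86460/67) = 1/(778207/603) = 603/778207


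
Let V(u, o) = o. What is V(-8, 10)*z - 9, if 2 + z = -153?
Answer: -1559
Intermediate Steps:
z = -155 (z = -2 - 153 = -155)
V(-8, 10)*z - 9 = 10*(-155) - 9 = -1550 - 9 = -1559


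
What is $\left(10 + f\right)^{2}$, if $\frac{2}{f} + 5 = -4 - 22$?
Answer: $\frac{94864}{961} \approx 98.714$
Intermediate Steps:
$f = - \frac{2}{31}$ ($f = \frac{2}{-5 - 26} = \frac{2}{-31} = 2 \left(- \frac{1}{31}\right) = - \frac{2}{31} \approx -0.064516$)
$\left(10 + f\right)^{2} = \left(10 - \frac{2}{31}\right)^{2} = \left(\frac{308}{31}\right)^{2} = \frac{94864}{961}$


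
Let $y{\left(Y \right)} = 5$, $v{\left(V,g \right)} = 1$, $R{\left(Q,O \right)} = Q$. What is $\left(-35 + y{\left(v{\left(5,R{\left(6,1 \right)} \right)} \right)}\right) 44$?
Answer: $-1320$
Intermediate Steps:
$\left(-35 + y{\left(v{\left(5,R{\left(6,1 \right)} \right)} \right)}\right) 44 = \left(-35 + 5\right) 44 = \left(-30\right) 44 = -1320$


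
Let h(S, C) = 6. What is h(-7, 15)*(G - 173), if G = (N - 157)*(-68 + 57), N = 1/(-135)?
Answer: 419602/45 ≈ 9324.5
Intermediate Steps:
N = -1/135 ≈ -0.0074074
G = 233156/135 (G = (-1/135 - 157)*(-68 + 57) = -21196/135*(-11) = 233156/135 ≈ 1727.1)
h(-7, 15)*(G - 173) = 6*(233156/135 - 173) = 6*(209801/135) = 419602/45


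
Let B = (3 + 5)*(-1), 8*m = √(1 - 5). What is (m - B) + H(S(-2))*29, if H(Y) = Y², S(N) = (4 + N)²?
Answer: 472 + I/4 ≈ 472.0 + 0.25*I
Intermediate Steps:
m = I/4 (m = √(1 - 5)/8 = √(-4)/8 = (2*I)/8 = I/4 ≈ 0.25*I)
B = -8 (B = 8*(-1) = -8)
(m - B) + H(S(-2))*29 = (I/4 - 1*(-8)) + ((4 - 2)²)²*29 = (I/4 + 8) + (2²)²*29 = (8 + I/4) + 4²*29 = (8 + I/4) + 16*29 = (8 + I/4) + 464 = 472 + I/4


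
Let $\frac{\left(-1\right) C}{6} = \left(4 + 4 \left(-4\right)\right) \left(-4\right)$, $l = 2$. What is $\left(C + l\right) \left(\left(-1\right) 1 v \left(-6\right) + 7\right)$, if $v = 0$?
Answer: $-2002$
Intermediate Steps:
$C = -288$ ($C = - 6 \left(4 + 4 \left(-4\right)\right) \left(-4\right) = - 6 \left(4 - 16\right) \left(-4\right) = - 6 \left(\left(-12\right) \left(-4\right)\right) = \left(-6\right) 48 = -288$)
$\left(C + l\right) \left(\left(-1\right) 1 v \left(-6\right) + 7\right) = \left(-288 + 2\right) \left(\left(-1\right) 1 \cdot 0 \left(-6\right) + 7\right) = - 286 \left(\left(-1\right) 0 \left(-6\right) + 7\right) = - 286 \left(0 \left(-6\right) + 7\right) = - 286 \left(0 + 7\right) = \left(-286\right) 7 = -2002$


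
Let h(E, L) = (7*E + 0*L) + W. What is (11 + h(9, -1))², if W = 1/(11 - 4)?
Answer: 269361/49 ≈ 5497.2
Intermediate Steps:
W = ⅐ (W = 1/7 = ⅐ ≈ 0.14286)
h(E, L) = ⅐ + 7*E (h(E, L) = (7*E + 0*L) + ⅐ = (7*E + 0) + ⅐ = 7*E + ⅐ = ⅐ + 7*E)
(11 + h(9, -1))² = (11 + (⅐ + 7*9))² = (11 + (⅐ + 63))² = (11 + 442/7)² = (519/7)² = 269361/49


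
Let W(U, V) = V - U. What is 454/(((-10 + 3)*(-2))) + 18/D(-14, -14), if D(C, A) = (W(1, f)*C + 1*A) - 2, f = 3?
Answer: 4931/154 ≈ 32.019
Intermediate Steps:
D(C, A) = -2 + A + 2*C (D(C, A) = ((3 - 1*1)*C + 1*A) - 2 = ((3 - 1)*C + A) - 2 = (2*C + A) - 2 = (A + 2*C) - 2 = -2 + A + 2*C)
454/(((-10 + 3)*(-2))) + 18/D(-14, -14) = 454/(((-10 + 3)*(-2))) + 18/(-2 - 14 + 2*(-14)) = 454/((-7*(-2))) + 18/(-2 - 14 - 28) = 454/14 + 18/(-44) = 454*(1/14) + 18*(-1/44) = 227/7 - 9/22 = 4931/154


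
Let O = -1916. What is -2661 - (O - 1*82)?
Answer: -663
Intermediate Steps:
-2661 - (O - 1*82) = -2661 - (-1916 - 1*82) = -2661 - (-1916 - 82) = -2661 - 1*(-1998) = -2661 + 1998 = -663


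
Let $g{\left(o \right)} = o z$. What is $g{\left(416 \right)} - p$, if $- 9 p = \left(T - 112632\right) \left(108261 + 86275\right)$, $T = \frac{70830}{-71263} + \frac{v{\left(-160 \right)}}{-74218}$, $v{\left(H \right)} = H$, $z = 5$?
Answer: $- \frac{57944014812606671824}{23800488003} \approx -2.4346 \cdot 10^{9}$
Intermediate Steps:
$T = - \frac{2622729430}{2644498667}$ ($T = \frac{70830}{-71263} - \frac{160}{-74218} = 70830 \left(- \frac{1}{71263}\right) - - \frac{80}{37109} = - \frac{70830}{71263} + \frac{80}{37109} = - \frac{2622729430}{2644498667} \approx -0.99177$)
$g{\left(o \right)} = 5 o$ ($g{\left(o \right)} = o 5 = 5 o$)
$p = \frac{57944064317621718064}{23800488003}$ ($p = - \frac{\left(- \frac{2622729430}{2644498667} - 112632\right) \left(108261 + 86275\right)}{9} = - \frac{\left(- \frac{297857796590974}{2644498667}\right) 194536}{9} = \left(- \frac{1}{9}\right) \left(- \frac{57944064317621718064}{2644498667}\right) = \frac{57944064317621718064}{23800488003} \approx 2.4346 \cdot 10^{9}$)
$g{\left(416 \right)} - p = 5 \cdot 416 - \frac{57944064317621718064}{23800488003} = 2080 - \frac{57944064317621718064}{23800488003} = - \frac{57944014812606671824}{23800488003}$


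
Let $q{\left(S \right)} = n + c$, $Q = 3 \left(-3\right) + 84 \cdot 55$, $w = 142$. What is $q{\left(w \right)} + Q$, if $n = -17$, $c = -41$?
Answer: $4553$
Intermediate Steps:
$Q = 4611$ ($Q = -9 + 4620 = 4611$)
$q{\left(S \right)} = -58$ ($q{\left(S \right)} = -17 - 41 = -58$)
$q{\left(w \right)} + Q = -58 + 4611 = 4553$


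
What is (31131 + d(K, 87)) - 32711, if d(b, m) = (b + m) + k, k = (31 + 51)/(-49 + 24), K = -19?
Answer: -37882/25 ≈ -1515.3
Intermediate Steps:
k = -82/25 (k = 82/(-25) = 82*(-1/25) = -82/25 ≈ -3.2800)
d(b, m) = -82/25 + b + m (d(b, m) = (b + m) - 82/25 = -82/25 + b + m)
(31131 + d(K, 87)) - 32711 = (31131 + (-82/25 - 19 + 87)) - 32711 = (31131 + 1618/25) - 32711 = 779893/25 - 32711 = -37882/25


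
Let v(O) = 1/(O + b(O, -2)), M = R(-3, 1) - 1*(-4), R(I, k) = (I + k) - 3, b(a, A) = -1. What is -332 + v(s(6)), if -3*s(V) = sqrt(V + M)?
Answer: -1337/4 + 3*sqrt(5)/4 ≈ -332.57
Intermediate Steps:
R(I, k) = -3 + I + k
M = -1 (M = (-3 - 3 + 1) - 1*(-4) = -5 + 4 = -1)
s(V) = -sqrt(-1 + V)/3 (s(V) = -sqrt(V - 1)/3 = -sqrt(-1 + V)/3)
v(O) = 1/(-1 + O) (v(O) = 1/(O - 1) = 1/(-1 + O))
-332 + v(s(6)) = -332 + 1/(-1 - sqrt(-1 + 6)/3) = -332 + 1/(-1 - sqrt(5)/3)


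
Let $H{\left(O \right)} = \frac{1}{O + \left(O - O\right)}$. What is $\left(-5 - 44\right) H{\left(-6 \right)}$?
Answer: $\frac{49}{6} \approx 8.1667$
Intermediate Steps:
$H{\left(O \right)} = \frac{1}{O}$ ($H{\left(O \right)} = \frac{1}{O + 0} = \frac{1}{O}$)
$\left(-5 - 44\right) H{\left(-6 \right)} = \frac{-5 - 44}{-6} = \left(-49\right) \left(- \frac{1}{6}\right) = \frac{49}{6}$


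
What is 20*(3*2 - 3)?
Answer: 60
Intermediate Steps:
20*(3*2 - 3) = 20*(6 - 3) = 20*3 = 60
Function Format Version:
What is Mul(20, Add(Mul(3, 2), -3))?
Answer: 60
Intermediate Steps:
Mul(20, Add(Mul(3, 2), -3)) = Mul(20, Add(6, -3)) = Mul(20, 3) = 60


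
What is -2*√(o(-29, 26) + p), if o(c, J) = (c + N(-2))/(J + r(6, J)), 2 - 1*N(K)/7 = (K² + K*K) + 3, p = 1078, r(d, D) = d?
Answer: -√17202/2 ≈ -65.578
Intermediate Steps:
N(K) = -7 - 14*K² (N(K) = 14 - 7*((K² + K*K) + 3) = 14 - 7*((K² + K²) + 3) = 14 - 7*(2*K² + 3) = 14 - 7*(3 + 2*K²) = 14 + (-21 - 14*K²) = -7 - 14*K²)
o(c, J) = (-63 + c)/(6 + J) (o(c, J) = (c + (-7 - 14*(-2)²))/(J + 6) = (c + (-7 - 14*4))/(6 + J) = (c + (-7 - 56))/(6 + J) = (c - 63)/(6 + J) = (-63 + c)/(6 + J))
-2*√(o(-29, 26) + p) = -2*√((-63 - 29)/(6 + 26) + 1078) = -2*√(-92/32 + 1078) = -2*√((1/32)*(-92) + 1078) = -2*√(-23/8 + 1078) = -√17202/2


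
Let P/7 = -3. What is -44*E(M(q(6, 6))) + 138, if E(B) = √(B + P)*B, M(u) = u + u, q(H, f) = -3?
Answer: 138 + 792*I*√3 ≈ 138.0 + 1371.8*I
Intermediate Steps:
P = -21 (P = 7*(-3) = -21)
M(u) = 2*u
E(B) = B*√(-21 + B) (E(B) = √(B - 21)*B = √(-21 + B)*B = B*√(-21 + B))
-44*E(M(q(6, 6))) + 138 = -44*2*(-3)*√(-21 + 2*(-3)) + 138 = -(-264)*√(-21 - 6) + 138 = -(-264)*√(-27) + 138 = -(-264)*3*I*√3 + 138 = -(-792)*I*√3 + 138 = 792*I*√3 + 138 = 138 + 792*I*√3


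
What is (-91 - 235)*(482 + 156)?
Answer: -207988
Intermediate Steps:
(-91 - 235)*(482 + 156) = -326*638 = -207988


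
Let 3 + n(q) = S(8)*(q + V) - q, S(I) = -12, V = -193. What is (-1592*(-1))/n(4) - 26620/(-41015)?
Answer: 25096740/18546983 ≈ 1.3531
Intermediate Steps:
n(q) = 2313 - 13*q (n(q) = -3 + (-12*(q - 193) - q) = -3 + (-12*(-193 + q) - q) = -3 + ((2316 - 12*q) - q) = -3 + (2316 - 13*q) = 2313 - 13*q)
(-1592*(-1))/n(4) - 26620/(-41015) = (-1592*(-1))/(2313 - 13*4) - 26620/(-41015) = 1592/(2313 - 52) - 26620*(-1/41015) = 1592/2261 + 5324/8203 = 25096740/18546983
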